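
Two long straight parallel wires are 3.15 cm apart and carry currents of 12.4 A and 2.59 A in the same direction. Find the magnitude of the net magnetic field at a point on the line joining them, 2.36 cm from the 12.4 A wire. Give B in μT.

B ≈ 39.5 μT

Each long wire gives B = μ₀I/(2πd). Distances are d₁ = 0.0236 m and d₂ = 0.0079 m.
B₁ = 1.05×10⁻⁴ T, B₂ = 6.56×10⁻⁵ T.
Between parallel currents the two contributions point in opposite directions, so they subtract. B = |B₁ − B₂| = |1.05×10⁻⁴ − 6.56×10⁻⁵| = 3.95×10⁻⁵ T.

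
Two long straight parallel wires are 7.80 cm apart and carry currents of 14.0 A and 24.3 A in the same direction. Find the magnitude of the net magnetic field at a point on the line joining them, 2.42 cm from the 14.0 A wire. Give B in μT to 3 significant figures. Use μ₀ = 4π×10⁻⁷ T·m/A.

Each long wire gives B = μ₀I/(2πd). Distances are d₁ = 0.0242 m and d₂ = 0.0538 m.
B₁ = 1.16×10⁻⁴ T, B₂ = 9.03×10⁻⁵ T.
Between parallel currents the two contributions point in opposite directions, so they subtract. B = |B₁ − B₂| = |1.16×10⁻⁴ − 9.03×10⁻⁵| = 2.54×10⁻⁵ T.

B ≈ 25.4 μT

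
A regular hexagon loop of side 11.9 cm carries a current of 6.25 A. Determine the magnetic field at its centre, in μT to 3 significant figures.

B ≈ 36.4 μT

Each side is a finite straight segment at perpendicular distance d = a/(2 tan(π/6)) = 0.1031 m from the centre, with end-angles ±π/6.
One side contributes B₁ = (μ₀I/4πd)·2 sin(π/6) = 6.06×10⁻⁶ T.
All 6 sides add in the same direction: B = 6 × 6.06×10⁻⁶ = 3.64×10⁻⁵ T.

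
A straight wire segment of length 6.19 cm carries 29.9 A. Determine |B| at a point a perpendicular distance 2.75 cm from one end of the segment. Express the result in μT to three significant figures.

B ≈ 99.4 μT

For a finite straight segment, B = (μ₀I/4πd)(sinθ₁ + sinθ₂), where θ₁, θ₂ are the angles from the perpendicular to each end.
The perpendicular foot is at one end, so the two end-offsets along the wire are 0 and L = 0.0619 m.
sinθ₁ = 0/√(0²+0.0275²) = 0.0000; sinθ₂ = 0.0619/√(0.0619²+0.0275²) = 0.9139.
B = (4π×10⁻⁷ × 29.9) / (4π × 0.0275) × (0.0000 + 0.9139) = 9.94×10⁻⁵ T.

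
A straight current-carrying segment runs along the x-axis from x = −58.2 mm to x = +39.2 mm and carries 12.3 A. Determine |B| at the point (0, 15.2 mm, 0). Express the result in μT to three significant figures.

B ≈ 154 μT

For a finite straight segment, B = (μ₀I/4πd)(sinθ₁ + sinθ₂), where θ₁, θ₂ are the angles from the perpendicular to each end.
The perpendicular distance is d = 0.0152 m; the end-offsets along the wire are a = 0.0582 m and b = 0.0392 m.
sinθ₁ = 0.0582/√(0.0582²+0.0152²) = 0.9675; sinθ₂ = 0.0392/√(0.0392²+0.0152²) = 0.9324.
B = (4π×10⁻⁷ × 12.3) / (4π × 0.0152) × (0.9675 + 0.9324) = 1.54×10⁻⁴ T.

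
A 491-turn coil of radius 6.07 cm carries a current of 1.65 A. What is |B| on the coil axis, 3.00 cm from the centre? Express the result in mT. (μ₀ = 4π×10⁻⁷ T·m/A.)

B ≈ 6.04 mT

For an N-turn flat coil, B = Nμ₀IR²/[2(R²+z²)^(3/2)] with R = 0.0607 m, z = 0.03 m.
B = 491 × 1.23×10⁻⁵ T = 6.04×10⁻³ T.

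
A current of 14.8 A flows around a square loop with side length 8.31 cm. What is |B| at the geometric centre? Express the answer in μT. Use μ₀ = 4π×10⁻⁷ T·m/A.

Each side is a finite straight segment at perpendicular distance d = a/(2 tan(π/4)) = 0.04155 m from the centre, with end-angles ±π/4.
One side contributes B₁ = (μ₀I/4πd)·2 sin(π/4) = 5.04×10⁻⁵ T.
All 4 sides add in the same direction: B = 4 × 5.04×10⁻⁵ = 2.01×10⁻⁴ T.

B ≈ 201 μT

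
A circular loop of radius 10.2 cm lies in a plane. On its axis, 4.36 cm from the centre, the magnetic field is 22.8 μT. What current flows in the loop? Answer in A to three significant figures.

I ≈ 4.76 A

On the axis of a loop, B = μ₀IR²/[2(R²+z²)^(3/2)], so I = 2B(R²+z²)^(3/2)/(μ₀R²).
R² + z² = 0.0104 + 0.001901 = 0.0123 m²; raised to 3/2 gives 1.36×10⁻³ m³.
I = 2 × 2.28×10⁻⁵ × 1.36×10⁻³ / (1.26×10⁻⁶ × 0.0104) = 4.76 A.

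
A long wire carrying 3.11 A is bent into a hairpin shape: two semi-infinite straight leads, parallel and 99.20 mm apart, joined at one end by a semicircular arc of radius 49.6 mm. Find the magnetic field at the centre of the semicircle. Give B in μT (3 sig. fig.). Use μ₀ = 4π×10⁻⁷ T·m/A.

The semicircular arc contributes B_arc = μ₀I·π/(4πR) = μ₀I/(4R) = 1.97×10⁻⁵ T.
Each semi-infinite lead is at perpendicular distance R = 0.0496 m from the centre, with the perpendicular foot at its near end, so it contributes μ₀I/(4πR); both point the same way, together 1.25×10⁻⁵ T.
Arc and leads all point the same direction: B = 1.97×10⁻⁵ + 1.25×10⁻⁵ = 3.22×10⁻⁵ T.

B ≈ 32.2 μT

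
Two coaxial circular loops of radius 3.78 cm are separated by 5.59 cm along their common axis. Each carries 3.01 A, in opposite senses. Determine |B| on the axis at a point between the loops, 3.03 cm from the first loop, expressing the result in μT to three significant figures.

B ≈ 4.63 μT

Each loop contributes B = μ₀IR²/[2(R²+z²)^(3/2)] on the axis, with z measured from that loop.
Loop 1 (z = 0.0303 m): B₁ = 2.38×10⁻⁵ T. Loop 2 (z = 0.0256 m): B₂ = 2.84×10⁻⁵ T.
The fields oppose: B = |B₁ − B₂| = 4.63×10⁻⁶ T.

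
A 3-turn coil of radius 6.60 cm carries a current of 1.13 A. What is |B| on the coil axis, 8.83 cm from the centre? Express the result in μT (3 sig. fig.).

For an N-turn flat coil, B = Nμ₀IR²/[2(R²+z²)^(3/2)] with R = 0.066 m, z = 0.0883 m.
B = 3 × 2.31×10⁻⁶ T = 6.93×10⁻⁶ T.

B ≈ 6.93 μT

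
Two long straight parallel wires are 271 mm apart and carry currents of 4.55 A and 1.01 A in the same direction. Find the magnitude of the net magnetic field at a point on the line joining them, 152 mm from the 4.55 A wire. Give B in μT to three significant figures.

B ≈ 4.29 μT

Each long wire gives B = μ₀I/(2πd). Distances are d₁ = 0.152 m and d₂ = 0.119 m.
B₁ = 5.99×10⁻⁶ T, B₂ = 1.70×10⁻⁶ T.
Between parallel currents the two contributions point in opposite directions, so they subtract. B = |B₁ − B₂| = |5.99×10⁻⁶ − 1.70×10⁻⁶| = 4.29×10⁻⁶ T.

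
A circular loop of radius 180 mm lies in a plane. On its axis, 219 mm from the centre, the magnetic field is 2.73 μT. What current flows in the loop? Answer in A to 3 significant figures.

On the axis of a loop, B = μ₀IR²/[2(R²+z²)^(3/2)], so I = 2B(R²+z²)^(3/2)/(μ₀R²).
R² + z² = 0.0324 + 0.04796 = 0.08036 m²; raised to 3/2 gives 2.28×10⁻² m³.
I = 2 × 2.73×10⁻⁶ × 2.28×10⁻² / (1.26×10⁻⁶ × 0.0324) = 3.05 A.

I ≈ 3.05 A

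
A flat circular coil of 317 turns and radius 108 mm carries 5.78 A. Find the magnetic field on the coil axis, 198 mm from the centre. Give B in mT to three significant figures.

For an N-turn flat coil, B = Nμ₀IR²/[2(R²+z²)^(3/2)] with R = 0.108 m, z = 0.198 m.
B = 317 × 3.69×10⁻⁶ T = 1.17×10⁻³ T.

B ≈ 1.17 mT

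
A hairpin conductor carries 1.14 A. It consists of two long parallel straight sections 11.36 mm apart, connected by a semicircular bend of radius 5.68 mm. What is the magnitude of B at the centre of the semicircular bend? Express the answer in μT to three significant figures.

The semicircular arc contributes B_arc = μ₀I·π/(4πR) = μ₀I/(4R) = 6.31×10⁻⁵ T.
Each semi-infinite lead is at perpendicular distance R = 0.00568 m from the centre, with the perpendicular foot at its near end, so it contributes μ₀I/(4πR); both point the same way, together 4.01×10⁻⁵ T.
Arc and leads all point the same direction: B = 6.31×10⁻⁵ + 4.01×10⁻⁵ = 1.03×10⁻⁴ T.

B ≈ 103 μT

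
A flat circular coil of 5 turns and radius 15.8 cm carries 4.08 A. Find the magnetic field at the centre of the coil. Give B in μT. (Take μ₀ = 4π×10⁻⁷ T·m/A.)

For an N-turn flat coil, B = Nμ₀I/(2R) with R = 0.158 m.
B = 5 × 1.62×10⁻⁵ T = 8.11×10⁻⁵ T.

B ≈ 81.1 μT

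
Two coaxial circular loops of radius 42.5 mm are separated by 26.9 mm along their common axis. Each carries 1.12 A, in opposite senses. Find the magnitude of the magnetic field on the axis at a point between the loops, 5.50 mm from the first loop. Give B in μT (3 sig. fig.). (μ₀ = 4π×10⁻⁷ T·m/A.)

Each loop contributes B = μ₀IR²/[2(R²+z²)^(3/2)] on the axis, with z measured from that loop.
Loop 1 (z = 0.0055 m): B₁ = 1.62×10⁻⁵ T. Loop 2 (z = 0.0214 m): B₂ = 1.18×10⁻⁵ T.
The fields oppose: B = |B₁ − B₂| = 4.35×10⁻⁶ T.

B ≈ 4.35 μT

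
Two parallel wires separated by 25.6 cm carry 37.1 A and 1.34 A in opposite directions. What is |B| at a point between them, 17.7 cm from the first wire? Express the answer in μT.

B ≈ 45.3 μT

Each long wire gives B = μ₀I/(2πd). Distances are d₁ = 0.177 m and d₂ = 0.079 m.
B₁ = 4.19×10⁻⁵ T, B₂ = 3.39×10⁻⁶ T.
Between antiparallel currents both contributions point the same way, so they add. B = B₁ + B₂ = 4.19×10⁻⁵ + 3.39×10⁻⁶ = 4.53×10⁻⁵ T.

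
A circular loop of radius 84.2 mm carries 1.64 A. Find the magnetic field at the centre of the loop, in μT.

At the centre of a circular loop the Biot–Savart law gives B = μ₀I/(2R).
B = (4π×10⁻⁷ × 1.64) / (2 × 0.0842) = 1.22×10⁻⁵ T.

B ≈ 12.2 μT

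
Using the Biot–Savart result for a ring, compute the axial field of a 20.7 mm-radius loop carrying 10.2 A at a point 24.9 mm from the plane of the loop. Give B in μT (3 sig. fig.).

On the axis of a circular loop, B = μ₀IR² / [2(R²+z²)^(3/2)].
R² + z² = (0.0207)² + (0.0249)² = 0.001048 m², and (R²+z²)^(3/2) = 3.40×10⁻⁵ m³.
B = (4π×10⁻⁷ × 10.2 × 0.0004285) / (2 × 3.40×10⁻⁵) = 8.09×10⁻⁵ T.

B ≈ 80.9 μT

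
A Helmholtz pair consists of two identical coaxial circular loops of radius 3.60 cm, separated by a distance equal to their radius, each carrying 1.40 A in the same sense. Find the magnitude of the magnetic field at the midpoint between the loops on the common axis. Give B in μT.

Each loop contributes B = μ₀IR²/[2(R²+z²)^(3/2)] on the axis, with z measured from that loop.
Loop 1 (z = 0.018 m): B₁ = 1.75×10⁻⁵ T. Loop 2 (z = 0.018 m): B₂ = 1.75×10⁻⁵ T.
The fields add: B = B₁ + B₂ = 3.50×10⁻⁵ T.

B ≈ 35.0 μT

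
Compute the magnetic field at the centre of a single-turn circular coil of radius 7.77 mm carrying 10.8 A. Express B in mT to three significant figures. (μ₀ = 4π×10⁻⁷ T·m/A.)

B ≈ 0.873 mT

At the centre of a circular loop the Biot–Savart law gives B = μ₀I/(2R).
B = (4π×10⁻⁷ × 10.8) / (2 × 0.00777) = 8.73×10⁻⁴ T.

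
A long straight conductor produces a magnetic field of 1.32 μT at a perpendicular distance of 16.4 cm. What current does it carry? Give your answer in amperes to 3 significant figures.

For a long straight wire B = μ₀I/(2πd), so I = 2πdB/μ₀.
I = 2π × 0.164 × 1.32×10⁻⁶ / (4π×10⁻⁷) = 1.08 A.

I ≈ 1.08 A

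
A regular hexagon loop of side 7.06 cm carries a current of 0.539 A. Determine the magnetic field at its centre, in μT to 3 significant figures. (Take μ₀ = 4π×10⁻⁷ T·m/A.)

B ≈ 5.29 μT

Each side is a finite straight segment at perpendicular distance d = a/(2 tan(π/6)) = 0.06114 m from the centre, with end-angles ±π/6.
One side contributes B₁ = (μ₀I/4πd)·2 sin(π/6) = 8.82×10⁻⁷ T.
All 6 sides add in the same direction: B = 6 × 8.82×10⁻⁷ = 5.29×10⁻⁶ T.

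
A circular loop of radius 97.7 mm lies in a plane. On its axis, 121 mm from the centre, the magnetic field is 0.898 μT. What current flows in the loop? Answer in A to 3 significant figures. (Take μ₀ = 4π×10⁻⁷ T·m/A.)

On the axis of a loop, B = μ₀IR²/[2(R²+z²)^(3/2)], so I = 2B(R²+z²)^(3/2)/(μ₀R²).
R² + z² = 0.009545 + 0.01464 = 0.02419 m²; raised to 3/2 gives 3.76×10⁻³ m³.
I = 2 × 8.98×10⁻⁷ × 3.76×10⁻³ / (1.26×10⁻⁶ × 0.009545) = 0.563 A.

I ≈ 0.563 A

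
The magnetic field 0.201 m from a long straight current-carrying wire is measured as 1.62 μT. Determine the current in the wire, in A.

For a long straight wire B = μ₀I/(2πd), so I = 2πdB/μ₀.
I = 2π × 0.201 × 1.62×10⁻⁶ / (4π×10⁻⁷) = 1.63 A.

I ≈ 1.63 A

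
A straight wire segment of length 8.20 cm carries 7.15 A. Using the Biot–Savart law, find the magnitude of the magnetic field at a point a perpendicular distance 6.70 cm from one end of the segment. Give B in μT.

For a finite straight segment, B = (μ₀I/4πd)(sinθ₁ + sinθ₂), where θ₁, θ₂ are the angles from the perpendicular to each end.
The perpendicular foot is at one end, so the two end-offsets along the wire are 0 and L = 0.082 m.
sinθ₁ = 0/√(0²+0.067²) = 0.0000; sinθ₂ = 0.082/√(0.082²+0.067²) = 0.7744.
B = (4π×10⁻⁷ × 7.15) / (4π × 0.067) × (0.0000 + 0.7744) = 8.26×10⁻⁶ T.

B ≈ 8.26 μT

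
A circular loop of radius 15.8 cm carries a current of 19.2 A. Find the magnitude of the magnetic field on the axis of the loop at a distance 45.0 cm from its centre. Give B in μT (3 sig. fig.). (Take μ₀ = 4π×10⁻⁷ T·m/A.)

On the axis of a circular loop, B = μ₀IR² / [2(R²+z²)^(3/2)].
R² + z² = (0.158)² + (0.45)² = 0.2275 m², and (R²+z²)^(3/2) = 0.108 m³.
B = (4π×10⁻⁷ × 19.2 × 0.02496) / (2 × 0.108) = 2.78×10⁻⁶ T.

B ≈ 2.78 μT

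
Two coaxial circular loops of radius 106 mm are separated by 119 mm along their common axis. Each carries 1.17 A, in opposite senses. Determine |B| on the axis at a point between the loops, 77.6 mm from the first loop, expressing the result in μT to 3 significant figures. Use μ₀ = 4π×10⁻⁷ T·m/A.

B ≈ 1.96 μT

Each loop contributes B = μ₀IR²/[2(R²+z²)^(3/2)] on the axis, with z measured from that loop.
Loop 1 (z = 0.0776 m): B₁ = 3.64×10⁻⁶ T. Loop 2 (z = 0.0414 m): B₂ = 5.60×10⁻⁶ T.
The fields oppose: B = |B₁ − B₂| = 1.96×10⁻⁶ T.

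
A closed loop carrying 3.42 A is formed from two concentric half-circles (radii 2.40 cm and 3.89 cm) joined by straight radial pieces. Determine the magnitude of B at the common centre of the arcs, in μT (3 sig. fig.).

B ≈ 17.1 μT

The radial connectors point toward the centre, so dl × r̂ = 0 and they contribute nothing.
Each semicircle gives μ₀I/(4R): inner arc 4.48×10⁻⁵ T, outer arc 2.76×10⁻⁵ T.
The two arcs carry current in opposite angular senses, so their fields oppose: B = |4.48×10⁻⁵ − 2.76×10⁻⁵| = 1.71×10⁻⁵ T.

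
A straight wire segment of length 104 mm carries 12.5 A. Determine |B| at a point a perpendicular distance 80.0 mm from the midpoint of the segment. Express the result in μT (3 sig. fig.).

For a finite straight segment, B = (μ₀I/4πd)(sinθ₁ + sinθ₂), where θ₁, θ₂ are the angles from the perpendicular to each end.
The perpendicular from the point meets the wire at its midpoint, so each end is L/2 = 0.052 m away along the wire.
sinθ₁ = 0.052/√(0.052²+0.08²) = 0.5450; sinθ₂ = 0.052/√(0.052²+0.08²) = 0.5450.
B = (4π×10⁻⁷ × 12.5) / (4π × 0.08) × (0.5450 + 0.5450) = 1.70×10⁻⁵ T.

B ≈ 17.0 μT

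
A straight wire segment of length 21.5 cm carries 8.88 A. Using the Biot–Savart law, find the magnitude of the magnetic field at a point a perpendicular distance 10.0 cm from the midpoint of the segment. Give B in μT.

For a finite straight segment, B = (μ₀I/4πd)(sinθ₁ + sinθ₂), where θ₁, θ₂ are the angles from the perpendicular to each end.
The perpendicular from the point meets the wire at its midpoint, so each end is L/2 = 0.1075 m away along the wire.
sinθ₁ = 0.1075/√(0.1075²+0.1²) = 0.7322; sinθ₂ = 0.1075/√(0.1075²+0.1²) = 0.7322.
B = (4π×10⁻⁷ × 8.88) / (4π × 0.1) × (0.7322 + 0.7322) = 1.30×10⁻⁵ T.

B ≈ 13.0 μT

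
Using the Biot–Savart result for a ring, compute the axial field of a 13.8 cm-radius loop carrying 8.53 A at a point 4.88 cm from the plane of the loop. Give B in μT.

B ≈ 32.5 μT

On the axis of a circular loop, B = μ₀IR² / [2(R²+z²)^(3/2)].
R² + z² = (0.138)² + (0.0488)² = 0.02143 m², and (R²+z²)^(3/2) = 3.14×10⁻³ m³.
B = (4π×10⁻⁷ × 8.53 × 0.01904) / (2 × 3.14×10⁻³) = 3.25×10⁻⁵ T.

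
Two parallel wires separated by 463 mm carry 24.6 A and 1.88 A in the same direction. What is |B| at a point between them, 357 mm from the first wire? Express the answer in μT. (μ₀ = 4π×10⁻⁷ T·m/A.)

Each long wire gives B = μ₀I/(2πd). Distances are d₁ = 0.357 m and d₂ = 0.106 m.
B₁ = 1.38×10⁻⁵ T, B₂ = 3.55×10⁻⁶ T.
Between parallel currents the two contributions point in opposite directions, so they subtract. B = |B₁ − B₂| = |1.38×10⁻⁵ − 3.55×10⁻⁶| = 1.02×10⁻⁵ T.

B ≈ 10.2 μT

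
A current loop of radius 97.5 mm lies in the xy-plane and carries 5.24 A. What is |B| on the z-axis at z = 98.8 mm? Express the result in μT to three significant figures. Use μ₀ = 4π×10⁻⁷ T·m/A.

B ≈ 11.7 μT

On the axis of a circular loop, B = μ₀IR² / [2(R²+z²)^(3/2)].
R² + z² = (0.0975)² + (0.0988)² = 0.01927 m², and (R²+z²)^(3/2) = 2.67×10⁻³ m³.
B = (4π×10⁻⁷ × 5.24 × 0.009506) / (2 × 2.67×10⁻³) = 1.17×10⁻⁵ T.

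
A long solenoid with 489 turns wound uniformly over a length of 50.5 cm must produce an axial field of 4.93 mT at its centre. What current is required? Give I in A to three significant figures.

I ≈ 4.05 A

Inside a long solenoid B = μ₀nI with n = 968.3 m⁻¹, so I = B/(μ₀n).
I = 4.93×10⁻³ / (4π×10⁻⁷ × 968.3) = 4.05 A.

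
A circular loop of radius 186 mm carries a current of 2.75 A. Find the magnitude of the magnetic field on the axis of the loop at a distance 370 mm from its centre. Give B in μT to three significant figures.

B ≈ 0.842 μT

On the axis of a circular loop, B = μ₀IR² / [2(R²+z²)^(3/2)].
R² + z² = (0.186)² + (0.37)² = 0.1715 m², and (R²+z²)^(3/2) = 7.10×10⁻² m³.
B = (4π×10⁻⁷ × 2.75 × 0.0346) / (2 × 7.10×10⁻²) = 8.42×10⁻⁷ T.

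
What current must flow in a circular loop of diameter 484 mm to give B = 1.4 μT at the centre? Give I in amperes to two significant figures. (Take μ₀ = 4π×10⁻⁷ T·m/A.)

At the centre of a circular loop B = μ₀I/(2R), so I = 2RB/μ₀.
With R = 0.242 m, I = 2 × 0.242 × 1.40×10⁻⁶ / (4π×10⁻⁷) = 0.539 A.

I ≈ 0.54 A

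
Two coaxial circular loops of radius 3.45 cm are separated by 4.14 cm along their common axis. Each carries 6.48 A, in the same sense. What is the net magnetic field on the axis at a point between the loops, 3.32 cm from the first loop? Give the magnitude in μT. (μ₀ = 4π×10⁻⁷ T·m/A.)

B ≈ 153 μT

Each loop contributes B = μ₀IR²/[2(R²+z²)^(3/2)] on the axis, with z measured from that loop.
Loop 1 (z = 0.0332 m): B₁ = 4.42×10⁻⁵ T. Loop 2 (z = 0.0082 m): B₂ = 1.09×10⁻⁴ T.
The fields add: B = B₁ + B₂ = 1.53×10⁻⁴ T.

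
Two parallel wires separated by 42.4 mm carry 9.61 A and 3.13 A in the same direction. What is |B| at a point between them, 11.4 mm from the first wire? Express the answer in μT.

Each long wire gives B = μ₀I/(2πd). Distances are d₁ = 0.0114 m and d₂ = 0.031 m.
B₁ = 1.69×10⁻⁴ T, B₂ = 2.02×10⁻⁵ T.
Between parallel currents the two contributions point in opposite directions, so they subtract. B = |B₁ − B₂| = |1.69×10⁻⁴ − 2.02×10⁻⁵| = 1.48×10⁻⁴ T.

B ≈ 148 μT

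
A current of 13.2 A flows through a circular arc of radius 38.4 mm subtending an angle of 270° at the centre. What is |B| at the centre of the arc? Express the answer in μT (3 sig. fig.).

The Biot–Savart field of a circular arc at its centre is B = μ₀Iφ/(4πR), with φ = 4.712 rad.
B = (4π×10⁻⁷ × 13.2 × 4.712) / (4π × 0.0384) = 1.62×10⁻⁴ T.

B ≈ 162 μT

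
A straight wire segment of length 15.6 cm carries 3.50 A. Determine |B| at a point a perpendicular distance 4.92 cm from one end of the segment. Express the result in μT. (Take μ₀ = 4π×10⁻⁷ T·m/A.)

For a finite straight segment, B = (μ₀I/4πd)(sinθ₁ + sinθ₂), where θ₁, θ₂ are the angles from the perpendicular to each end.
The perpendicular foot is at one end, so the two end-offsets along the wire are 0 and L = 0.156 m.
sinθ₁ = 0/√(0²+0.0492²) = 0.0000; sinθ₂ = 0.156/√(0.156²+0.0492²) = 0.9537.
B = (4π×10⁻⁷ × 3.50) / (4π × 0.0492) × (0.0000 + 0.9537) = 6.78×10⁻⁶ T.

B ≈ 6.78 μT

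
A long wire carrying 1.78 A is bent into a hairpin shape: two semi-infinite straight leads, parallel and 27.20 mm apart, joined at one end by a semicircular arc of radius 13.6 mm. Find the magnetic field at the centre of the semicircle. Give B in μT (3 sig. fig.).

The semicircular arc contributes B_arc = μ₀I·π/(4πR) = μ₀I/(4R) = 4.11×10⁻⁵ T.
Each semi-infinite lead is at perpendicular distance R = 0.0136 m from the centre, with the perpendicular foot at its near end, so it contributes μ₀I/(4πR); both point the same way, together 2.62×10⁻⁵ T.
Arc and leads all point the same direction: B = 4.11×10⁻⁵ + 2.62×10⁻⁵ = 6.73×10⁻⁵ T.

B ≈ 67.3 μT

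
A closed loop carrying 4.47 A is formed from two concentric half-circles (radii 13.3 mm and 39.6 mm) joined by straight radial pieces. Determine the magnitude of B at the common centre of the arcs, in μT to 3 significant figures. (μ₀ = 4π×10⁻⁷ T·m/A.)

B ≈ 70.1 μT

The radial connectors point toward the centre, so dl × r̂ = 0 and they contribute nothing.
Each semicircle gives μ₀I/(4R): inner arc 1.06×10⁻⁴ T, outer arc 3.55×10⁻⁵ T.
The two arcs carry current in opposite angular senses, so their fields oppose: B = |1.06×10⁻⁴ − 3.55×10⁻⁵| = 7.01×10⁻⁵ T.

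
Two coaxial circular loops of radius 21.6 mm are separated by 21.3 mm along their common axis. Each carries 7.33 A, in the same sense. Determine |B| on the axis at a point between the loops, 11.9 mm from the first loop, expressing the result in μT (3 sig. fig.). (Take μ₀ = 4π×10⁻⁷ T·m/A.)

Each loop contributes B = μ₀IR²/[2(R²+z²)^(3/2)] on the axis, with z measured from that loop.
Loop 1 (z = 0.0119 m): B₁ = 1.43×10⁻⁴ T. Loop 2 (z = 0.0094 m): B₂ = 1.64×10⁻⁴ T.
The fields add: B = B₁ + B₂ = 3.08×10⁻⁴ T.

B ≈ 308 μT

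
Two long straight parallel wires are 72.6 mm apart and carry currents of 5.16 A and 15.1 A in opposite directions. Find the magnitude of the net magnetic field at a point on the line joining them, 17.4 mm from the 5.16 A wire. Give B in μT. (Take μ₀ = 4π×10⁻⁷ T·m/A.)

Each long wire gives B = μ₀I/(2πd). Distances are d₁ = 0.0174 m and d₂ = 0.0552 m.
B₁ = 5.93×10⁻⁵ T, B₂ = 5.47×10⁻⁵ T.
Between antiparallel currents both contributions point the same way, so they add. B = B₁ + B₂ = 5.93×10⁻⁵ + 5.47×10⁻⁵ = 1.14×10⁻⁴ T.

B ≈ 114 μT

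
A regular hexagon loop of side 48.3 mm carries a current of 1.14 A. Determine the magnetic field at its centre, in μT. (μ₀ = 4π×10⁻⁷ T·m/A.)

B ≈ 16.4 μT

Each side is a finite straight segment at perpendicular distance d = a/(2 tan(π/6)) = 0.04183 m from the centre, with end-angles ±π/6.
One side contributes B₁ = (μ₀I/4πd)·2 sin(π/6) = 2.73×10⁻⁶ T.
All 6 sides add in the same direction: B = 6 × 2.73×10⁻⁶ = 1.64×10⁻⁵ T.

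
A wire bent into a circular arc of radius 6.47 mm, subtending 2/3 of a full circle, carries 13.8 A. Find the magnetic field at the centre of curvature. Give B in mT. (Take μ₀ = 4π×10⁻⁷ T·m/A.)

B ≈ 0.893 mT

The Biot–Savart field of a circular arc at its centre is B = μ₀Iφ/(4πR), with φ = 4.189 rad.
B = (4π×10⁻⁷ × 13.8 × 4.189) / (4π × 0.00647) = 8.93×10⁻⁴ T.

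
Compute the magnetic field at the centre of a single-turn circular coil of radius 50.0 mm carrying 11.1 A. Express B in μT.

At the centre of a circular loop the Biot–Savart law gives B = μ₀I/(2R).
B = (4π×10⁻⁷ × 11.1) / (2 × 0.05) = 1.39×10⁻⁴ T.

B ≈ 139 μT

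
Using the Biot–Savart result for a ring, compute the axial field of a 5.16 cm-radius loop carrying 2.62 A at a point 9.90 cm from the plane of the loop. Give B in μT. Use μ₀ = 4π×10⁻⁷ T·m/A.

B ≈ 3.15 μT

On the axis of a circular loop, B = μ₀IR² / [2(R²+z²)^(3/2)].
R² + z² = (0.0516)² + (0.099)² = 0.01246 m², and (R²+z²)^(3/2) = 1.39×10⁻³ m³.
B = (4π×10⁻⁷ × 2.62 × 0.002663) / (2 × 1.39×10⁻³) = 3.15×10⁻⁶ T.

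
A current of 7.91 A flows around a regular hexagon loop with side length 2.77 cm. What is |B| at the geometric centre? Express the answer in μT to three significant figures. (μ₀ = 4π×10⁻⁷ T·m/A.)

B ≈ 198 μT

Each side is a finite straight segment at perpendicular distance d = a/(2 tan(π/6)) = 0.02399 m from the centre, with end-angles ±π/6.
One side contributes B₁ = (μ₀I/4πd)·2 sin(π/6) = 3.30×10⁻⁵ T.
All 6 sides add in the same direction: B = 6 × 3.30×10⁻⁵ = 1.98×10⁻⁴ T.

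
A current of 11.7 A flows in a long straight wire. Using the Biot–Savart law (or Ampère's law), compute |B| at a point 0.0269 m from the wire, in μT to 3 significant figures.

B ≈ 87.0 μT

For an infinitely long straight wire, B = μ₀I/(2πd).
B = (4π×10⁻⁷ × 11.7) / (2π × 0.0269) = 8.70×10⁻⁵ T.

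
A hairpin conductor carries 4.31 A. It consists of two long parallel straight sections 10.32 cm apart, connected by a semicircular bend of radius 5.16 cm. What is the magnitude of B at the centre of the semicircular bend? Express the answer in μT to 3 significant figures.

B ≈ 42.9 μT

The semicircular arc contributes B_arc = μ₀I·π/(4πR) = μ₀I/(4R) = 2.62×10⁻⁵ T.
Each semi-infinite lead is at perpendicular distance R = 0.0516 m from the centre, with the perpendicular foot at its near end, so it contributes μ₀I/(4πR); both point the same way, together 1.67×10⁻⁵ T.
Arc and leads all point the same direction: B = 2.62×10⁻⁵ + 1.67×10⁻⁵ = 4.29×10⁻⁵ T.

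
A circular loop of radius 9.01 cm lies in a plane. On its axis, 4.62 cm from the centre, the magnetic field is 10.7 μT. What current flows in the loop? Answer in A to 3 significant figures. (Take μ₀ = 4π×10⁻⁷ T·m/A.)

I ≈ 2.18 A

On the axis of a loop, B = μ₀IR²/[2(R²+z²)^(3/2)], so I = 2B(R²+z²)^(3/2)/(μ₀R²).
R² + z² = 0.008118 + 0.002134 = 0.01025 m²; raised to 3/2 gives 1.04×10⁻³ m³.
I = 2 × 1.07×10⁻⁵ × 1.04×10⁻³ / (1.26×10⁻⁶ × 0.008118) = 2.18 A.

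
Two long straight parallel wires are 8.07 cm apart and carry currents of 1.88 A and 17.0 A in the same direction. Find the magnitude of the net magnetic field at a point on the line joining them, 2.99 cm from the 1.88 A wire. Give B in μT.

Each long wire gives B = μ₀I/(2πd). Distances are d₁ = 0.0299 m and d₂ = 0.0508 m.
B₁ = 1.26×10⁻⁵ T, B₂ = 6.69×10⁻⁵ T.
Between parallel currents the two contributions point in opposite directions, so they subtract. B = |B₁ − B₂| = |1.26×10⁻⁵ − 6.69×10⁻⁵| = 5.44×10⁻⁵ T.

B ≈ 54.4 μT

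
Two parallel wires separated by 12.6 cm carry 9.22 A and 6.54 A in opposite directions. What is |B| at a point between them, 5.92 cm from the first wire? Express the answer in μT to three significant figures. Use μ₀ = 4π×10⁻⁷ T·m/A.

B ≈ 50.7 μT

Each long wire gives B = μ₀I/(2πd). Distances are d₁ = 0.0592 m and d₂ = 0.0668 m.
B₁ = 3.11×10⁻⁵ T, B₂ = 1.96×10⁻⁵ T.
Between antiparallel currents both contributions point the same way, so they add. B = B₁ + B₂ = 3.11×10⁻⁵ + 1.96×10⁻⁵ = 5.07×10⁻⁵ T.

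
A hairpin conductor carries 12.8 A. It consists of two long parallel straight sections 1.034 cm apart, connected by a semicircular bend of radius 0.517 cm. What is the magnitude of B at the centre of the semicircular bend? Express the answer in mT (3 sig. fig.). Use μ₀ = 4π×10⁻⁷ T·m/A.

The semicircular arc contributes B_arc = μ₀I·π/(4πR) = μ₀I/(4R) = 7.78×10⁻⁴ T.
Each semi-infinite lead is at perpendicular distance R = 0.00517 m from the centre, with the perpendicular foot at its near end, so it contributes μ₀I/(4πR); both point the same way, together 4.95×10⁻⁴ T.
Arc and leads all point the same direction: B = 7.78×10⁻⁴ + 4.95×10⁻⁴ = 1.27×10⁻³ T.

B ≈ 1.27 mT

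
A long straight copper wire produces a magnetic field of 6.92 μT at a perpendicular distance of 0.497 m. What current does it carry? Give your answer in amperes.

I ≈ 17.2 A

For a long straight wire B = μ₀I/(2πd), so I = 2πdB/μ₀.
I = 2π × 0.497 × 6.92×10⁻⁶ / (4π×10⁻⁷) = 17.2 A.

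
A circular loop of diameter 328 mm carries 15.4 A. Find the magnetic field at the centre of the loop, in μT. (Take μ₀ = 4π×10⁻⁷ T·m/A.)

At the centre of a circular loop the Biot–Savart law gives B = μ₀I/(2R) (so R = 0.164 m).
B = (4π×10⁻⁷ × 15.4) / (2 × 0.164) = 5.90×10⁻⁵ T.

B ≈ 59.0 μT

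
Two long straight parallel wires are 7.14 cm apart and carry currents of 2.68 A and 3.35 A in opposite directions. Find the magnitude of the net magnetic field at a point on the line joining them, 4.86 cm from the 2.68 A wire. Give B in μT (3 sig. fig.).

Each long wire gives B = μ₀I/(2πd). Distances are d₁ = 0.0486 m and d₂ = 0.0228 m.
B₁ = 1.10×10⁻⁵ T, B₂ = 2.94×10⁻⁵ T.
Between antiparallel currents both contributions point the same way, so they add. B = B₁ + B₂ = 1.10×10⁻⁵ + 2.94×10⁻⁵ = 4.04×10⁻⁵ T.

B ≈ 40.4 μT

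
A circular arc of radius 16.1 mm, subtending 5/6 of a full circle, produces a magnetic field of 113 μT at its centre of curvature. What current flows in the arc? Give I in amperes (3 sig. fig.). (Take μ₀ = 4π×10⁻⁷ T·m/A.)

I ≈ 3.47 A

For a circular arc, B = μ₀Iφ/(4πR) with φ in radians; here φ = 5.236 rad.
So I = 4πRB/(μ₀φ) = 4π × 0.0161 × 1.13×10⁻⁴ / (4π×10⁻⁷ × 5.236) = 3.47 A.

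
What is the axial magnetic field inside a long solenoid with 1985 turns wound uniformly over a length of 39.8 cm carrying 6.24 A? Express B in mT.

Inside a long solenoid, B = μ₀nI with n = 4987 turns/m.
B = 4π×10⁻⁷ × 4987 × 6.24 = 3.91×10⁻² T.

B ≈ 39.1 mT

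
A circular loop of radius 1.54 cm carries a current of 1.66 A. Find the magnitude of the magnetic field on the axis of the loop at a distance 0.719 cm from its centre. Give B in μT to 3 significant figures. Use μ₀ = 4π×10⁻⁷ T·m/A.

On the axis of a circular loop, B = μ₀IR² / [2(R²+z²)^(3/2)].
R² + z² = (0.0154)² + (0.00719)² = 0.0002889 m², and (R²+z²)^(3/2) = 4.91×10⁻⁶ m³.
B = (4π×10⁻⁷ × 1.66 × 0.0002372) / (2 × 4.91×10⁻⁶) = 5.04×10⁻⁵ T.

B ≈ 50.4 μT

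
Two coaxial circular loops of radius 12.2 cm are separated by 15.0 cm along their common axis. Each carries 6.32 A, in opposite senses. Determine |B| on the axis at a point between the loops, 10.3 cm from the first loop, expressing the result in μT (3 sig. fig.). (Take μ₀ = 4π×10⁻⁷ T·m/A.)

Each loop contributes B = μ₀IR²/[2(R²+z²)^(3/2)] on the axis, with z measured from that loop.
Loop 1 (z = 0.103 m): B₁ = 1.45×10⁻⁵ T. Loop 2 (z = 0.047 m): B₂ = 2.64×10⁻⁵ T.
The fields oppose: B = |B₁ − B₂| = 1.19×10⁻⁵ T.

B ≈ 11.9 μT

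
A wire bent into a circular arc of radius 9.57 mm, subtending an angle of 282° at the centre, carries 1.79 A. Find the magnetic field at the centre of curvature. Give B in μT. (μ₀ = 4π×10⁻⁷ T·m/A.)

The Biot–Savart field of a circular arc at its centre is B = μ₀Iφ/(4πR), with φ = 4.922 rad.
B = (4π×10⁻⁷ × 1.79 × 4.922) / (4π × 0.00957) = 9.21×10⁻⁵ T.

B ≈ 92.1 μT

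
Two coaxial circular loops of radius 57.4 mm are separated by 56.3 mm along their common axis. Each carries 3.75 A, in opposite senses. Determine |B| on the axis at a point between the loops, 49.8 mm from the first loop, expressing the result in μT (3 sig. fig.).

Each loop contributes B = μ₀IR²/[2(R²+z²)^(3/2)] on the axis, with z measured from that loop.
Loop 1 (z = 0.0498 m): B₁ = 1.77×10⁻⁵ T. Loop 2 (z = 0.0065 m): B₂ = 4.03×10⁻⁵ T.
The fields oppose: B = |B₁ − B₂| = 2.26×10⁻⁵ T.

B ≈ 22.6 μT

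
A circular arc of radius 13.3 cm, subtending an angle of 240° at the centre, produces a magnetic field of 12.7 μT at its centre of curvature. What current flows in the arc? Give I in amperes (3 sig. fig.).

For a circular arc, B = μ₀Iφ/(4πR) with φ in radians; here φ = 4.189 rad.
So I = 4πRB/(μ₀φ) = 4π × 0.133 × 1.27×10⁻⁵ / (4π×10⁻⁷ × 4.189) = 4.03 A.

I ≈ 4.03 A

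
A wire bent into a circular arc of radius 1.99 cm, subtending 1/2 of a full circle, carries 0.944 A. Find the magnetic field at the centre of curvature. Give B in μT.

The Biot–Savart field of a circular arc at its centre is B = μ₀Iφ/(4πR), with φ = 3.142 rad.
B = (4π×10⁻⁷ × 0.944 × 3.142) / (4π × 0.0199) = 1.49×10⁻⁵ T.

B ≈ 14.9 μT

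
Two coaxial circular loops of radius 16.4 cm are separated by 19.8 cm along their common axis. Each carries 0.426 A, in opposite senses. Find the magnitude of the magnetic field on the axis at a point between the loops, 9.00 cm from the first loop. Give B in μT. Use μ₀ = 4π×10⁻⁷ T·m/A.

B ≈ 0.149 μT

Each loop contributes B = μ₀IR²/[2(R²+z²)^(3/2)] on the axis, with z measured from that loop.
Loop 1 (z = 0.09 m): B₁ = 1.10×10⁻⁶ T. Loop 2 (z = 0.108 m): B₂ = 9.51×10⁻⁷ T.
The fields oppose: B = |B₁ − B₂| = 1.49×10⁻⁷ T.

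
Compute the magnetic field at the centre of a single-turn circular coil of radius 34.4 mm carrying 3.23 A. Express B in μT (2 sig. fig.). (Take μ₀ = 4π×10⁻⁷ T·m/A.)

At the centre of a circular loop the Biot–Savart law gives B = μ₀I/(2R).
B = (4π×10⁻⁷ × 3.23) / (2 × 0.0344) = 5.90×10⁻⁵ T.

B ≈ 59 μT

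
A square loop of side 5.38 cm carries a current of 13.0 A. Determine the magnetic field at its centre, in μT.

B ≈ 273 μT

Each side is a finite straight segment at perpendicular distance d = a/(2 tan(π/4)) = 0.0269 m from the centre, with end-angles ±π/4.
One side contributes B₁ = (μ₀I/4πd)·2 sin(π/4) = 6.83×10⁻⁵ T.
All 4 sides add in the same direction: B = 4 × 6.83×10⁻⁵ = 2.73×10⁻⁴ T.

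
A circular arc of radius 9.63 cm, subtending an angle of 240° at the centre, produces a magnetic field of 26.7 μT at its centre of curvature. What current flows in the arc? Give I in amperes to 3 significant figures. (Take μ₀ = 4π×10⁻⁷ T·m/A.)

I ≈ 6.14 A

For a circular arc, B = μ₀Iφ/(4πR) with φ in radians; here φ = 4.189 rad.
So I = 4πRB/(μ₀φ) = 4π × 0.0963 × 2.67×10⁻⁵ / (4π×10⁻⁷ × 4.189) = 6.14 A.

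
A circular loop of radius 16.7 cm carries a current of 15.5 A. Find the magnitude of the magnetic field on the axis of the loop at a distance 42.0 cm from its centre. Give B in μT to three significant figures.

On the axis of a circular loop, B = μ₀IR² / [2(R²+z²)^(3/2)].
R² + z² = (0.167)² + (0.42)² = 0.2043 m², and (R²+z²)^(3/2) = 9.23×10⁻² m³.
B = (4π×10⁻⁷ × 15.5 × 0.02789) / (2 × 9.23×10⁻²) = 2.94×10⁻⁶ T.

B ≈ 2.94 μT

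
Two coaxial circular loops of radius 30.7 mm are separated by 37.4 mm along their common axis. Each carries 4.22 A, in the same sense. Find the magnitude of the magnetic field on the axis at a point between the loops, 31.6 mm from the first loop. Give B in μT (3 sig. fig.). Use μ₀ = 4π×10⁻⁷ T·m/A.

B ≈ 111 μT

Each loop contributes B = μ₀IR²/[2(R²+z²)^(3/2)] on the axis, with z measured from that loop.
Loop 1 (z = 0.0316 m): B₁ = 2.92×10⁻⁵ T. Loop 2 (z = 0.0058 m): B₂ = 8.19×10⁻⁵ T.
The fields add: B = B₁ + B₂ = 1.11×10⁻⁴ T.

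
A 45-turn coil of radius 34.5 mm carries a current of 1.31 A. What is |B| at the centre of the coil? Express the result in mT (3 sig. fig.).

B ≈ 1.07 mT

For an N-turn flat coil, B = Nμ₀I/(2R) with R = 0.0345 m.
B = 45 × 2.39×10⁻⁵ T = 1.07×10⁻³ T.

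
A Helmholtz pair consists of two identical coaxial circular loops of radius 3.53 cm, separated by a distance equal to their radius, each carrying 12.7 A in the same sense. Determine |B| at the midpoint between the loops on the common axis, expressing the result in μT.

B ≈ 323 μT

Each loop contributes B = μ₀IR²/[2(R²+z²)^(3/2)] on the axis, with z measured from that loop.
Loop 1 (z = 0.01765 m): B₁ = 1.62×10⁻⁴ T. Loop 2 (z = 0.01765 m): B₂ = 1.62×10⁻⁴ T.
The fields add: B = B₁ + B₂ = 3.23×10⁻⁴ T.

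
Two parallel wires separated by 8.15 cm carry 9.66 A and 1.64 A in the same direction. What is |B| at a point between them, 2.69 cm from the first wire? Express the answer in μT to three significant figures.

B ≈ 65.8 μT

Each long wire gives B = μ₀I/(2πd). Distances are d₁ = 0.0269 m and d₂ = 0.0546 m.
B₁ = 7.18×10⁻⁵ T, B₂ = 6.01×10⁻⁶ T.
Between parallel currents the two contributions point in opposite directions, so they subtract. B = |B₁ − B₂| = |7.18×10⁻⁵ − 6.01×10⁻⁶| = 6.58×10⁻⁵ T.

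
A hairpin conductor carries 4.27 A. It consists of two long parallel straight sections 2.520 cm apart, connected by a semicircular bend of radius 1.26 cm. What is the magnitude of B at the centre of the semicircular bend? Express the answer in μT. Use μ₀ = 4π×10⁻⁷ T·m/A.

The semicircular arc contributes B_arc = μ₀I·π/(4πR) = μ₀I/(4R) = 1.06×10⁻⁴ T.
Each semi-infinite lead is at perpendicular distance R = 0.0126 m from the centre, with the perpendicular foot at its near end, so it contributes μ₀I/(4πR); both point the same way, together 6.78×10⁻⁵ T.
Arc and leads all point the same direction: B = 1.06×10⁻⁴ + 6.78×10⁻⁵ = 1.74×10⁻⁴ T.

B ≈ 174 μT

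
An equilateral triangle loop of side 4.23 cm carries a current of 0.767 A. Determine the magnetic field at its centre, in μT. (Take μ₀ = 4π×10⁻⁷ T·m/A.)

B ≈ 32.6 μT

Each side is a finite straight segment at perpendicular distance d = a/(2 tan(π/3)) = 0.01221 m from the centre, with end-angles ±π/3.
One side contributes B₁ = (μ₀I/4πd)·2 sin(π/3) = 1.09×10⁻⁵ T.
All 3 sides add in the same direction: B = 3 × 1.09×10⁻⁵ = 3.26×10⁻⁵ T.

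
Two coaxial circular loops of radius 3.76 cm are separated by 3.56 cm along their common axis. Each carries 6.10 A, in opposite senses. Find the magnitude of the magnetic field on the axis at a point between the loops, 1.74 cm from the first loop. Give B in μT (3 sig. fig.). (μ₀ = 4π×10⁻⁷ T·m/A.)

B ≈ 1.86 μT

Each loop contributes B = μ₀IR²/[2(R²+z²)^(3/2)] on the axis, with z measured from that loop.
Loop 1 (z = 0.0174 m): B₁ = 7.62×10⁻⁵ T. Loop 2 (z = 0.0182 m): B₂ = 7.43×10⁻⁵ T.
The fields oppose: B = |B₁ − B₂| = 1.86×10⁻⁶ T.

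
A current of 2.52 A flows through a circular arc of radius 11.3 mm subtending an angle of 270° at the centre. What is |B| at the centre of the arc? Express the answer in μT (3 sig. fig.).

The Biot–Savart field of a circular arc at its centre is B = μ₀Iφ/(4πR), with φ = 4.712 rad.
B = (4π×10⁻⁷ × 2.52 × 4.712) / (4π × 0.0113) = 1.05×10⁻⁴ T.

B ≈ 105 μT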